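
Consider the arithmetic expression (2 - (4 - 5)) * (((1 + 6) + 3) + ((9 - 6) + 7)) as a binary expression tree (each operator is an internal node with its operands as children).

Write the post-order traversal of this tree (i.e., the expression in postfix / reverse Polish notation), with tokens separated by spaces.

Post-order on an expression tree gives postfix notation: for each operator, emit left operand, right operand, then the operator.

2 4 5 - - 1 6 + 3 + 9 6 - 7 + + *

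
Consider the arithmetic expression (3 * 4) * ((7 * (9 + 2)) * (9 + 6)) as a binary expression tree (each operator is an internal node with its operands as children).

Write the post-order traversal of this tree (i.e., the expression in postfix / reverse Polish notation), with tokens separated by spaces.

Post-order on an expression tree gives postfix notation: for each operator, emit left operand, right operand, then the operator.

3 4 * 7 9 2 + * 9 6 + * *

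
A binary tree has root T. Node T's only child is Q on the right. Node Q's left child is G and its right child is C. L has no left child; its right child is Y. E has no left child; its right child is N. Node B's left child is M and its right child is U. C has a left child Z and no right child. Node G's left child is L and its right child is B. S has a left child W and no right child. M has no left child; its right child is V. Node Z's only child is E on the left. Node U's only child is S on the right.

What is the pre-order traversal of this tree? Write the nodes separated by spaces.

T Q G L Y B M V U S W C Z E N

Pre-order visits the node, then its left subtree, then its right subtree.
Visit T.
At T: no left child.
At T: go right to Q.
  Visit Q.
  At Q: go left to G.
    Visit G.
    At G: go left to L.
      Visit L.
      At L: no left child.
      At L: go right to Y.
        Y is a leaf — visit Y.
    At G: go right to B.
      Visit B.
      At B: go left to M.
        Visit M.
        At M: no left child.
        At M: go right to V.
          V is a leaf — visit V.
      At B: go right to U.
        Visit U.
        At U: no left child.
        At U: go right to S.
          Visit S.
          At S: go left to W.
            W is a leaf — visit W.
          At S: no right child.
  At Q: go right to C.
    Visit C.
    At C: go left to Z.
      Visit Z.
      At Z: go left to E.
        Visit E.
        At E: no left child.
        At E: go right to N.
          N is a leaf — visit N.
      At Z: no right child.
    At C: no right child.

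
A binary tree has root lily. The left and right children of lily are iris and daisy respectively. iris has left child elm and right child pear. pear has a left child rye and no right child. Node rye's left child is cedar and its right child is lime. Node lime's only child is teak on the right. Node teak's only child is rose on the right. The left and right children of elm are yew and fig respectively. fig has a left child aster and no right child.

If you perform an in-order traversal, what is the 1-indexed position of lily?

12

In-order visits the left subtree, then the node, then the right subtree.
At lily: go left to iris.
  At iris: go left to elm.
    At elm: go left to yew.
      yew is a leaf — visit yew.
    Visit elm.
    At elm: go right to fig.
      At fig: go left to aster.
        aster is a leaf — visit aster.
      Visit fig.
      At fig: no right child.
  Visit iris.
  At iris: go right to pear.
    At pear: go left to rye.
      At rye: go left to cedar.
        cedar is a leaf — visit cedar.
      Visit rye.
      At rye: go right to lime.
        At lime: no left child.
        Visit lime.
        At lime: go right to teak.
          At teak: no left child.
          Visit teak.
          At teak: go right to rose.
            rose is a leaf — visit rose.
    Visit pear.
    At pear: no right child.
Visit lily.
At lily: go right to daisy.
  daisy is a leaf — visit daisy.
Full in-order sequence: yew, elm, aster, fig, iris, cedar, rye, lime, teak, rose, pear, lily, daisy.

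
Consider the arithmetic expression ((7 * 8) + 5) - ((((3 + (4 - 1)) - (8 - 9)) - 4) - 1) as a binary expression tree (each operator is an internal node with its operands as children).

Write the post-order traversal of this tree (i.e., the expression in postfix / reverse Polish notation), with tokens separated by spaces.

Post-order on an expression tree gives postfix notation: for each operator, emit left operand, right operand, then the operator.

7 8 * 5 + 3 4 1 - + 8 9 - - 4 - 1 - -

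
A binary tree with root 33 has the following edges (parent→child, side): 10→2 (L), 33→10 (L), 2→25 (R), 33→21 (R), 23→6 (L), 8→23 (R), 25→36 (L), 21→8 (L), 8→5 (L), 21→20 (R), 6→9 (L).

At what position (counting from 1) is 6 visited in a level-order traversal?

11

Level-order visits nodes level by level from the root, left to right within each level.
Level 0: 33
Level 1: 10, 21
Level 2: 2, 8, 20
Level 3: 25, 5, 23
Level 4: 36, 6
Level 5: 9
Full level-order sequence: 33, 10, 21, 2, 8, 20, 25, 5, 23, 36, 6, 9.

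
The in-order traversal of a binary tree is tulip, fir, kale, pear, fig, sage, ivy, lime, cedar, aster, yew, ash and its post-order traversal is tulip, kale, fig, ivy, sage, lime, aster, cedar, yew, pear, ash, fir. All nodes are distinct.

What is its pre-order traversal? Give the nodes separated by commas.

The last element of post-order is the root; it splits in-order into left and right subtrees.
Root fir: left subtree has 1 node {tulip}, right has 10 {kale, pear, fig, sage, ivy, lime, cedar, aster, yew, ash}.
  Root ash: left subtree has 9 nodes {kale, pear, fig, sage, ivy, lime, cedar, aster, yew}, right has 0 { }.
    Root pear: left subtree has 1 node {kale}, right has 7 {fig, sage, ivy, lime, cedar, aster, yew}.
      Root yew: left subtree has 6 nodes {fig, sage, ivy, lime, cedar, aster}, right has 0 { }.
        Root cedar: left subtree has 4 nodes {fig, sage, ivy, lime}, right has 1 {aster}.
          Root lime: left subtree has 3 nodes {fig, sage, ivy}, right has 0 { }.
            Root sage: left subtree has 1 node {fig}, right has 1 {ivy}.

fir, tulip, ash, pear, kale, yew, cedar, lime, sage, fig, ivy, aster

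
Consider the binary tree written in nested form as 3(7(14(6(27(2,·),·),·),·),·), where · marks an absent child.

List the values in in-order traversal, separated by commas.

In-order visits the left subtree, then the node, then the right subtree.
At 3: go left to 7.
  At 7: go left to 14.
    At 14: go left to 6.
      At 6: go left to 27.
        At 27: go left to 2.
          2 is a leaf — visit 2.
        Visit 27.
        At 27: no right child.
      Visit 6.
      At 6: no right child.
    Visit 14.
    At 14: no right child.
  Visit 7.
  At 7: no right child.
Visit 3.
At 3: no right child.

2, 27, 6, 14, 7, 3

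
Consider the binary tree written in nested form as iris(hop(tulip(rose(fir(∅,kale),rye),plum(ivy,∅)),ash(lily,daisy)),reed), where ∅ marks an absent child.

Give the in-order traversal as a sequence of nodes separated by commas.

In-order visits the left subtree, then the node, then the right subtree.
At iris: go left to hop.
  At hop: go left to tulip.
    At tulip: go left to rose.
      At rose: go left to fir.
        At fir: no left child.
        Visit fir.
        At fir: go right to kale.
          kale is a leaf — visit kale.
      Visit rose.
      At rose: go right to rye.
        rye is a leaf — visit rye.
    Visit tulip.
    At tulip: go right to plum.
      At plum: go left to ivy.
        ivy is a leaf — visit ivy.
      Visit plum.
      At plum: no right child.
  Visit hop.
  At hop: go right to ash.
    At ash: go left to lily.
      lily is a leaf — visit lily.
    Visit ash.
    At ash: go right to daisy.
      daisy is a leaf — visit daisy.
Visit iris.
At iris: go right to reed.
  reed is a leaf — visit reed.

fir, kale, rose, rye, tulip, ivy, plum, hop, lily, ash, daisy, iris, reed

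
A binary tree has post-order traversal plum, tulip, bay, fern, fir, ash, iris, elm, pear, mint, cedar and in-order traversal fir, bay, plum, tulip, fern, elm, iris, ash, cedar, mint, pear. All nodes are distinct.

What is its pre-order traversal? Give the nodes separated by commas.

cedar, elm, fir, fern, bay, tulip, plum, iris, ash, mint, pear

The last element of post-order is the root; it splits in-order into left and right subtrees.
Root cedar: left subtree has 8 nodes {fir, bay, plum, tulip, fern, elm, iris, ash}, right has 2 {mint, pear}.
  Root elm: left subtree has 5 nodes {fir, bay, plum, tulip, fern}, right has 2 {iris, ash}.
    Root fir: left subtree has 0 nodes { }, right has 4 {bay, plum, tulip, fern}.
      Root fern: left subtree has 3 nodes {bay, plum, tulip}, right has 0 { }.
        Root bay: left subtree has 0 nodes { }, right has 2 {plum, tulip}.
          Root tulip: left subtree has 1 node {plum}, right has 0 { }.
    Root iris: left subtree has 0 nodes { }, right has 1 {ash}.
  Root mint: left subtree has 0 nodes { }, right has 1 {pear}.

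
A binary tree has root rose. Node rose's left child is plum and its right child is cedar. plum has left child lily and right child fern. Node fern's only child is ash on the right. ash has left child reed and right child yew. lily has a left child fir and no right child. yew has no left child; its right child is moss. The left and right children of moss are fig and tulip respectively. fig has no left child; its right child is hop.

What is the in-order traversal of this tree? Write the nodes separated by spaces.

fir lily plum fern reed ash yew fig hop moss tulip rose cedar

In-order visits the left subtree, then the node, then the right subtree.
At rose: go left to plum.
  At plum: go left to lily.
    At lily: go left to fir.
      fir is a leaf — visit fir.
    Visit lily.
    At lily: no right child.
  Visit plum.
  At plum: go right to fern.
    At fern: no left child.
    Visit fern.
    At fern: go right to ash.
      At ash: go left to reed.
        reed is a leaf — visit reed.
      Visit ash.
      At ash: go right to yew.
        At yew: no left child.
        Visit yew.
        At yew: go right to moss.
          At moss: go left to fig.
            At fig: no left child.
            Visit fig.
            At fig: go right to hop.
              hop is a leaf — visit hop.
          Visit moss.
          At moss: go right to tulip.
            tulip is a leaf — visit tulip.
Visit rose.
At rose: go right to cedar.
  cedar is a leaf — visit cedar.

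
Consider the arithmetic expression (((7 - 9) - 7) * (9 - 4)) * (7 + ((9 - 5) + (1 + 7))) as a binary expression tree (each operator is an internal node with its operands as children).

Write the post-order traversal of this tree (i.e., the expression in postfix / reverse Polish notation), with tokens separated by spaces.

7 9 - 7 - 9 4 - * 7 9 5 - 1 7 + + + *

Post-order on an expression tree gives postfix notation: for each operator, emit left operand, right operand, then the operator.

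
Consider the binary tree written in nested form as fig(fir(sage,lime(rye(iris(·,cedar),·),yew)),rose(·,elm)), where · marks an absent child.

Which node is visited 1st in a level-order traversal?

fig

Level-order visits nodes level by level from the root, left to right within each level.
Level 0: fig
Level 1: fir, rose
Level 2: sage, lime, elm
Level 3: rye, yew
Level 4: iris
Level 5: cedar
Full level-order sequence: fig, fir, rose, sage, lime, elm, rye, yew, iris, cedar.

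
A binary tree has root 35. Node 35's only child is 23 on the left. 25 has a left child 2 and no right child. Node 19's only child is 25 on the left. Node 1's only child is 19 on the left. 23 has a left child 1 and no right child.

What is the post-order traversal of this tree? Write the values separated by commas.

2, 25, 19, 1, 23, 35

Post-order visits the left subtree, then the right subtree, then the node.
At 35: go left to 23.
  At 23: go left to 1.
    At 1: go left to 19.
      At 19: go left to 25.
        At 25: go left to 2.
          2 is a leaf — visit 2.
        At 25: no right child.
        Visit 25.
      At 19: no right child.
      Visit 19.
    At 1: no right child.
    Visit 1.
  At 23: no right child.
  Visit 23.
At 35: no right child.
Visit 35.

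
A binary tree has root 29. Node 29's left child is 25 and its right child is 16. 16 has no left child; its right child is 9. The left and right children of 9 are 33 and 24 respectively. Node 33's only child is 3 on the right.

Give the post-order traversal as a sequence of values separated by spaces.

Post-order visits the left subtree, then the right subtree, then the node.
At 29: go left to 25.
  25 is a leaf — visit 25.
At 29: go right to 16.
  At 16: no left child.
  At 16: go right to 9.
    At 9: go left to 33.
      At 33: no left child.
      At 33: go right to 3.
        3 is a leaf — visit 3.
      Visit 33.
    At 9: go right to 24.
      24 is a leaf — visit 24.
    Visit 9.
  Visit 16.
Visit 29.

25 3 33 24 9 16 29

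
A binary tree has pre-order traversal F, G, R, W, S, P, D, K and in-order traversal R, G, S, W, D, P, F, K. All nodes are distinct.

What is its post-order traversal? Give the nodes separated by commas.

R, S, D, P, W, G, K, F

The first element of pre-order is the root; it splits in-order into left and right subtrees.
Root F: left subtree has 6 nodes {R, G, S, W, D, P}, right has 1 {K}.
  Root G: left subtree has 1 node {R}, right has 4 {S, W, D, P}.
    Root W: left subtree has 1 node {S}, right has 2 {D, P}.
      Root P: left subtree has 1 node {D}, right has 0 { }.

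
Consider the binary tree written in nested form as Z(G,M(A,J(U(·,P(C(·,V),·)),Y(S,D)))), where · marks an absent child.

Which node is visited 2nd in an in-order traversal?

In-order visits the left subtree, then the node, then the right subtree.
At Z: go left to G.
  G is a leaf — visit G.
Visit Z.
At Z: go right to M.
  At M: go left to A.
    A is a leaf — visit A.
  Visit M.
  At M: go right to J.
    At J: go left to U.
      At U: no left child.
      Visit U.
      At U: go right to P.
        At P: go left to C.
          At C: no left child.
          Visit C.
          At C: go right to V.
            V is a leaf — visit V.
        Visit P.
        At P: no right child.
    Visit J.
    At J: go right to Y.
      At Y: go left to S.
        S is a leaf — visit S.
      Visit Y.
      At Y: go right to D.
        D is a leaf — visit D.
Full in-order sequence: G, Z, A, M, U, C, V, P, J, S, Y, D.

Z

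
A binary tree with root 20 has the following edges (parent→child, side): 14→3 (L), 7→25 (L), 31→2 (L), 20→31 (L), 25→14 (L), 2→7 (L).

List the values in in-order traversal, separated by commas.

In-order visits the left subtree, then the node, then the right subtree.
At 20: go left to 31.
  At 31: go left to 2.
    At 2: go left to 7.
      At 7: go left to 25.
        At 25: go left to 14.
          At 14: go left to 3.
            3 is a leaf — visit 3.
          Visit 14.
          At 14: no right child.
        Visit 25.
        At 25: no right child.
      Visit 7.
      At 7: no right child.
    Visit 2.
    At 2: no right child.
  Visit 31.
  At 31: no right child.
Visit 20.
At 20: no right child.

3, 14, 25, 7, 2, 31, 20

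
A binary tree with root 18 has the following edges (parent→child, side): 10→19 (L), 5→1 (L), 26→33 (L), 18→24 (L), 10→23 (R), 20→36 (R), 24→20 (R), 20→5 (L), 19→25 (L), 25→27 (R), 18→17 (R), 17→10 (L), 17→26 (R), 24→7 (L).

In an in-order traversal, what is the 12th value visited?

In-order visits the left subtree, then the node, then the right subtree.
At 18: go left to 24.
  At 24: go left to 7.
    7 is a leaf — visit 7.
  Visit 24.
  At 24: go right to 20.
    At 20: go left to 5.
      At 5: go left to 1.
        1 is a leaf — visit 1.
      Visit 5.
      At 5: no right child.
    Visit 20.
    At 20: go right to 36.
      36 is a leaf — visit 36.
Visit 18.
At 18: go right to 17.
  At 17: go left to 10.
    At 10: go left to 19.
      At 19: go left to 25.
        At 25: no left child.
        Visit 25.
        At 25: go right to 27.
          27 is a leaf — visit 27.
      Visit 19.
      At 19: no right child.
    Visit 10.
    At 10: go right to 23.
      23 is a leaf — visit 23.
  Visit 17.
  At 17: go right to 26.
    At 26: go left to 33.
      33 is a leaf — visit 33.
    Visit 26.
    At 26: no right child.
Full in-order sequence: 7, 24, 1, 5, 20, 36, 18, 25, 27, 19, 10, 23, 17, 33, 26.

23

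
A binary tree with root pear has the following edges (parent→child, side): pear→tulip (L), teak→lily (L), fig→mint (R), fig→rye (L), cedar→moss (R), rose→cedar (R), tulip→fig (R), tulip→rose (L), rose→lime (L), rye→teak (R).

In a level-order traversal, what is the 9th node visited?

moss

Level-order visits nodes level by level from the root, left to right within each level.
Level 0: pear
Level 1: tulip
Level 2: rose, fig
Level 3: lime, cedar, rye, mint
Level 4: moss, teak
Level 5: lily
Full level-order sequence: pear, tulip, rose, fig, lime, cedar, rye, mint, moss, teak, lily.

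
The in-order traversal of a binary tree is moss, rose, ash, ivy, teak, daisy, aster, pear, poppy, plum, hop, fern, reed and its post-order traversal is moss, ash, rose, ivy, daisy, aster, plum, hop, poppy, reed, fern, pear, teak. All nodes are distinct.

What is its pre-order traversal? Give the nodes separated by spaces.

teak ivy rose moss ash pear aster daisy fern poppy hop plum reed

The last element of post-order is the root; it splits in-order into left and right subtrees.
Root teak: left subtree has 4 nodes {moss, rose, ash, ivy}, right has 8 {daisy, aster, pear, poppy, plum, hop, fern, reed}.
  Root ivy: left subtree has 3 nodes {moss, rose, ash}, right has 0 { }.
    Root rose: left subtree has 1 node {moss}, right has 1 {ash}.
  Root pear: left subtree has 2 nodes {daisy, aster}, right has 5 {poppy, plum, hop, fern, reed}.
    Root aster: left subtree has 1 node {daisy}, right has 0 { }.
    Root fern: left subtree has 3 nodes {poppy, plum, hop}, right has 1 {reed}.
      Root poppy: left subtree has 0 nodes { }, right has 2 {plum, hop}.
        Root hop: left subtree has 1 node {plum}, right has 0 { }.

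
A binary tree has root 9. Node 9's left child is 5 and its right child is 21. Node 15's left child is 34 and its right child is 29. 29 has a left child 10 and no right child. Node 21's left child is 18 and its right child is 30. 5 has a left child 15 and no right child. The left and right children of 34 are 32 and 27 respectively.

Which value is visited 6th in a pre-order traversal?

Pre-order visits the node, then its left subtree, then its right subtree.
Visit 9.
At 9: go left to 5.
  Visit 5.
  At 5: go left to 15.
    Visit 15.
    At 15: go left to 34.
      Visit 34.
      At 34: go left to 32.
        32 is a leaf — visit 32.
      At 34: go right to 27.
        27 is a leaf — visit 27.
    At 15: go right to 29.
      Visit 29.
      At 29: go left to 10.
        10 is a leaf — visit 10.
      At 29: no right child.
  At 5: no right child.
At 9: go right to 21.
  Visit 21.
  At 21: go left to 18.
    18 is a leaf — visit 18.
  At 21: go right to 30.
    30 is a leaf — visit 30.
Full pre-order sequence: 9, 5, 15, 34, 32, 27, 29, 10, 21, 18, 30.

27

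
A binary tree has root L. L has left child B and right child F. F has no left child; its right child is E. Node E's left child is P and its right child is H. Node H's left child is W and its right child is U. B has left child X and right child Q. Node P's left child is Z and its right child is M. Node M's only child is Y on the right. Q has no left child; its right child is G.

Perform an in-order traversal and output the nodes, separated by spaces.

X B Q G L F Z P M Y E W H U

In-order visits the left subtree, then the node, then the right subtree.
At L: go left to B.
  At B: go left to X.
    X is a leaf — visit X.
  Visit B.
  At B: go right to Q.
    At Q: no left child.
    Visit Q.
    At Q: go right to G.
      G is a leaf — visit G.
Visit L.
At L: go right to F.
  At F: no left child.
  Visit F.
  At F: go right to E.
    At E: go left to P.
      At P: go left to Z.
        Z is a leaf — visit Z.
      Visit P.
      At P: go right to M.
        At M: no left child.
        Visit M.
        At M: go right to Y.
          Y is a leaf — visit Y.
    Visit E.
    At E: go right to H.
      At H: go left to W.
        W is a leaf — visit W.
      Visit H.
      At H: go right to U.
        U is a leaf — visit U.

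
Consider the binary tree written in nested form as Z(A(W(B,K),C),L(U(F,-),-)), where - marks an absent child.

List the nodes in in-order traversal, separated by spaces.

In-order visits the left subtree, then the node, then the right subtree.
At Z: go left to A.
  At A: go left to W.
    At W: go left to B.
      B is a leaf — visit B.
    Visit W.
    At W: go right to K.
      K is a leaf — visit K.
  Visit A.
  At A: go right to C.
    C is a leaf — visit C.
Visit Z.
At Z: go right to L.
  At L: go left to U.
    At U: go left to F.
      F is a leaf — visit F.
    Visit U.
    At U: no right child.
  Visit L.
  At L: no right child.

B W K A C Z F U L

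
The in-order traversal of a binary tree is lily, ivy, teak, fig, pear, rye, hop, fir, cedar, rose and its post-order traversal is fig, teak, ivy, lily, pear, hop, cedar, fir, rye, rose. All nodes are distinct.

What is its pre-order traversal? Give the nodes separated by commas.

The last element of post-order is the root; it splits in-order into left and right subtrees.
Root rose: left subtree has 9 nodes {lily, ivy, teak, fig, pear, rye, hop, fir, cedar}, right has 0 { }.
  Root rye: left subtree has 5 nodes {lily, ivy, teak, fig, pear}, right has 3 {hop, fir, cedar}.
    Root pear: left subtree has 4 nodes {lily, ivy, teak, fig}, right has 0 { }.
      Root lily: left subtree has 0 nodes { }, right has 3 {ivy, teak, fig}.
        Root ivy: left subtree has 0 nodes { }, right has 2 {teak, fig}.
          Root teak: left subtree has 0 nodes { }, right has 1 {fig}.
    Root fir: left subtree has 1 node {hop}, right has 1 {cedar}.

rose, rye, pear, lily, ivy, teak, fig, fir, hop, cedar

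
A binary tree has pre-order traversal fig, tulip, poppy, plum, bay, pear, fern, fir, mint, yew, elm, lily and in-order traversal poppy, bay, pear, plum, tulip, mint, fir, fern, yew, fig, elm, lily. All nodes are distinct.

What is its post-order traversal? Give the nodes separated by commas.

The first element of pre-order is the root; it splits in-order into left and right subtrees.
Root fig: left subtree has 9 nodes {poppy, bay, pear, plum, tulip, mint, fir, fern, yew}, right has 2 {elm, lily}.
  Root tulip: left subtree has 4 nodes {poppy, bay, pear, plum}, right has 4 {mint, fir, fern, yew}.
    Root poppy: left subtree has 0 nodes { }, right has 3 {bay, pear, plum}.
      Root plum: left subtree has 2 nodes {bay, pear}, right has 0 { }.
        Root bay: left subtree has 0 nodes { }, right has 1 {pear}.
    Root fern: left subtree has 2 nodes {mint, fir}, right has 1 {yew}.
      Root fir: left subtree has 1 node {mint}, right has 0 { }.
  Root elm: left subtree has 0 nodes { }, right has 1 {lily}.

pear, bay, plum, poppy, mint, fir, yew, fern, tulip, lily, elm, fig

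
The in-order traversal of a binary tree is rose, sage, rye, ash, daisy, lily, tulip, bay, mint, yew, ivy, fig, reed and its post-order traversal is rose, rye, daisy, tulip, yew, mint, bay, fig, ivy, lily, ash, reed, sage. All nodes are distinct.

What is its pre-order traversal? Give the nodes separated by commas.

sage, rose, reed, ash, rye, lily, daisy, ivy, bay, tulip, mint, yew, fig

The last element of post-order is the root; it splits in-order into left and right subtrees.
Root sage: left subtree has 1 node {rose}, right has 11 {rye, ash, daisy, lily, tulip, bay, mint, yew, ivy, fig, reed}.
  Root reed: left subtree has 10 nodes {rye, ash, daisy, lily, tulip, bay, mint, yew, ivy, fig}, right has 0 { }.
    Root ash: left subtree has 1 node {rye}, right has 8 {daisy, lily, tulip, bay, mint, yew, ivy, fig}.
      Root lily: left subtree has 1 node {daisy}, right has 6 {tulip, bay, mint, yew, ivy, fig}.
        Root ivy: left subtree has 4 nodes {tulip, bay, mint, yew}, right has 1 {fig}.
          Root bay: left subtree has 1 node {tulip}, right has 2 {mint, yew}.
            Root mint: left subtree has 0 nodes { }, right has 1 {yew}.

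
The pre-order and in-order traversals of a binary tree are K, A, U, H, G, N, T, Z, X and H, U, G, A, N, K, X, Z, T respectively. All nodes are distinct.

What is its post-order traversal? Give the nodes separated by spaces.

The first element of pre-order is the root; it splits in-order into left and right subtrees.
Root K: left subtree has 5 nodes {H, U, G, A, N}, right has 3 {X, Z, T}.
  Root A: left subtree has 3 nodes {H, U, G}, right has 1 {N}.
    Root U: left subtree has 1 node {H}, right has 1 {G}.
  Root T: left subtree has 2 nodes {X, Z}, right has 0 { }.
    Root Z: left subtree has 1 node {X}, right has 0 { }.

H G U N A X Z T K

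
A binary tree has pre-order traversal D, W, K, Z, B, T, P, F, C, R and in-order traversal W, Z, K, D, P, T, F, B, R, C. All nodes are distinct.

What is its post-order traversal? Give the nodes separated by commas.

Z, K, W, P, F, T, R, C, B, D

The first element of pre-order is the root; it splits in-order into left and right subtrees.
Root D: left subtree has 3 nodes {W, Z, K}, right has 6 {P, T, F, B, R, C}.
  Root W: left subtree has 0 nodes { }, right has 2 {Z, K}.
    Root K: left subtree has 1 node {Z}, right has 0 { }.
  Root B: left subtree has 3 nodes {P, T, F}, right has 2 {R, C}.
    Root T: left subtree has 1 node {P}, right has 1 {F}.
    Root C: left subtree has 1 node {R}, right has 0 { }.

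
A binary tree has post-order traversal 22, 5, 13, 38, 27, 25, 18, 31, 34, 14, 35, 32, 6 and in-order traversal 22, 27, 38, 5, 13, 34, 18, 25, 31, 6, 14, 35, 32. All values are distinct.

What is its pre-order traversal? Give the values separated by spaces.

6 34 27 22 38 13 5 31 18 25 32 35 14

The last element of post-order is the root; it splits in-order into left and right subtrees.
Root 6: left subtree has 9 nodes {22, 27, 38, 5, 13, 34, 18, 25, 31}, right has 3 {14, 35, 32}.
  Root 34: left subtree has 5 nodes {22, 27, 38, 5, 13}, right has 3 {18, 25, 31}.
    Root 27: left subtree has 1 node {22}, right has 3 {38, 5, 13}.
      Root 38: left subtree has 0 nodes { }, right has 2 {5, 13}.
        Root 13: left subtree has 1 node {5}, right has 0 { }.
    Root 31: left subtree has 2 nodes {18, 25}, right has 0 { }.
      Root 18: left subtree has 0 nodes { }, right has 1 {25}.
  Root 32: left subtree has 2 nodes {14, 35}, right has 0 { }.
    Root 35: left subtree has 1 node {14}, right has 0 { }.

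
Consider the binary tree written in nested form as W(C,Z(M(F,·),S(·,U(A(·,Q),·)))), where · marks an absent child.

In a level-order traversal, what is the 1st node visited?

W

Level-order visits nodes level by level from the root, left to right within each level.
Level 0: W
Level 1: C, Z
Level 2: M, S
Level 3: F, U
Level 4: A
Level 5: Q
Full level-order sequence: W, C, Z, M, S, F, U, A, Q.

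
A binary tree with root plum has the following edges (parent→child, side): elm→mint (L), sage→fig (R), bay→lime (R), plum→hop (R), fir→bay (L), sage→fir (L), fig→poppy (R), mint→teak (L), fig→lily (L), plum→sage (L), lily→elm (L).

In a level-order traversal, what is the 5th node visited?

fig

Level-order visits nodes level by level from the root, left to right within each level.
Level 0: plum
Level 1: sage, hop
Level 2: fir, fig
Level 3: bay, lily, poppy
Level 4: lime, elm
Level 5: mint
Level 6: teak
Full level-order sequence: plum, sage, hop, fir, fig, bay, lily, poppy, lime, elm, mint, teak.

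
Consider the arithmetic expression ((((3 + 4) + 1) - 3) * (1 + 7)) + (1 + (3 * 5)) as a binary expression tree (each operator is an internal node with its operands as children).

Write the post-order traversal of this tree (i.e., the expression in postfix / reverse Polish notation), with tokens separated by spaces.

3 4 + 1 + 3 - 1 7 + * 1 3 5 * + +

Post-order on an expression tree gives postfix notation: for each operator, emit left operand, right operand, then the operator.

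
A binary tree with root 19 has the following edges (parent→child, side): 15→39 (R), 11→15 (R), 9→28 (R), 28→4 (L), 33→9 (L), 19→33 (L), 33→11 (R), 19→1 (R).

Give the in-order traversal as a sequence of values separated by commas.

In-order visits the left subtree, then the node, then the right subtree.
At 19: go left to 33.
  At 33: go left to 9.
    At 9: no left child.
    Visit 9.
    At 9: go right to 28.
      At 28: go left to 4.
        4 is a leaf — visit 4.
      Visit 28.
      At 28: no right child.
  Visit 33.
  At 33: go right to 11.
    At 11: no left child.
    Visit 11.
    At 11: go right to 15.
      At 15: no left child.
      Visit 15.
      At 15: go right to 39.
        39 is a leaf — visit 39.
Visit 19.
At 19: go right to 1.
  1 is a leaf — visit 1.

9, 4, 28, 33, 11, 15, 39, 19, 1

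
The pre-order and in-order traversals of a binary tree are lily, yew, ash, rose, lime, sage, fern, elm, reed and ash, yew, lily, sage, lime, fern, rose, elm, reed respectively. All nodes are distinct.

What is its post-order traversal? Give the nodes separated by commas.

ash, yew, sage, fern, lime, reed, elm, rose, lily

The first element of pre-order is the root; it splits in-order into left and right subtrees.
Root lily: left subtree has 2 nodes {ash, yew}, right has 6 {sage, lime, fern, rose, elm, reed}.
  Root yew: left subtree has 1 node {ash}, right has 0 { }.
  Root rose: left subtree has 3 nodes {sage, lime, fern}, right has 2 {elm, reed}.
    Root lime: left subtree has 1 node {sage}, right has 1 {fern}.
    Root elm: left subtree has 0 nodes { }, right has 1 {reed}.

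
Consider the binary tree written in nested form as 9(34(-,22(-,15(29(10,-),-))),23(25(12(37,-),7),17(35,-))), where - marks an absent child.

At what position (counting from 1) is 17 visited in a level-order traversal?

6

Level-order visits nodes level by level from the root, left to right within each level.
Level 0: 9
Level 1: 34, 23
Level 2: 22, 25, 17
Level 3: 15, 12, 7, 35
Level 4: 29, 37
Level 5: 10
Full level-order sequence: 9, 34, 23, 22, 25, 17, 15, 12, 7, 35, 29, 37, 10.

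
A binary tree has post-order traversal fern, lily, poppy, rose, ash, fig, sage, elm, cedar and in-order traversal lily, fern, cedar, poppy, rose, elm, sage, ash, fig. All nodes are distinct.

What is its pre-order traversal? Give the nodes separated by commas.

The last element of post-order is the root; it splits in-order into left and right subtrees.
Root cedar: left subtree has 2 nodes {lily, fern}, right has 6 {poppy, rose, elm, sage, ash, fig}.
  Root lily: left subtree has 0 nodes { }, right has 1 {fern}.
  Root elm: left subtree has 2 nodes {poppy, rose}, right has 3 {sage, ash, fig}.
    Root rose: left subtree has 1 node {poppy}, right has 0 { }.
    Root sage: left subtree has 0 nodes { }, right has 2 {ash, fig}.
      Root fig: left subtree has 1 node {ash}, right has 0 { }.

cedar, lily, fern, elm, rose, poppy, sage, fig, ash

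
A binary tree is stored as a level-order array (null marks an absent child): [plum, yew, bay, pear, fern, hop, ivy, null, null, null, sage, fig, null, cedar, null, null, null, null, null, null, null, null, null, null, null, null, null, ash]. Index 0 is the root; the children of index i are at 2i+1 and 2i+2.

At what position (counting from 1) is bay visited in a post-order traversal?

Post-order visits the left subtree, then the right subtree, then the node.
At plum: go left to yew.
  At yew: go left to pear.
    pear is a leaf — visit pear.
  At yew: go right to fern.
    At fern: no left child.
    At fern: go right to sage.
      sage is a leaf — visit sage.
    Visit fern.
  Visit yew.
At plum: go right to bay.
  At bay: go left to hop.
    At hop: go left to fig.
      fig is a leaf — visit fig.
    At hop: no right child.
    Visit hop.
  At bay: go right to ivy.
    At ivy: go left to cedar.
      At cedar: go left to ash.
        ash is a leaf — visit ash.
      At cedar: no right child.
      Visit cedar.
    At ivy: no right child.
    Visit ivy.
  Visit bay.
Visit plum.
Full post-order sequence: pear, sage, fern, yew, fig, hop, ash, cedar, ivy, bay, plum.

10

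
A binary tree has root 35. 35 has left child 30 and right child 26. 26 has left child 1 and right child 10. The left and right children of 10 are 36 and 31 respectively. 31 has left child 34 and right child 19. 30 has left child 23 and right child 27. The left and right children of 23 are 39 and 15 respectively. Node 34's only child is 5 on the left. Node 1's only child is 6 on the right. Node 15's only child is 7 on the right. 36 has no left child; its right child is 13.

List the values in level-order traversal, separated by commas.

Level-order visits nodes level by level from the root, left to right within each level.
Level 0: 35
Level 1: 30, 26
Level 2: 23, 27, 1, 10
Level 3: 39, 15, 6, 36, 31
Level 4: 7, 13, 34, 19
Level 5: 5

35, 30, 26, 23, 27, 1, 10, 39, 15, 6, 36, 31, 7, 13, 34, 19, 5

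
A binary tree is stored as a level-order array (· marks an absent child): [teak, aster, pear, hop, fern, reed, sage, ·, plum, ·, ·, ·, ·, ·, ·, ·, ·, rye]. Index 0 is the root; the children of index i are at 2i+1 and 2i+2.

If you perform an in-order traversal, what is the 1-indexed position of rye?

In-order visits the left subtree, then the node, then the right subtree.
At teak: go left to aster.
  At aster: go left to hop.
    At hop: no left child.
    Visit hop.
    At hop: go right to plum.
      At plum: go left to rye.
        rye is a leaf — visit rye.
      Visit plum.
      At plum: no right child.
  Visit aster.
  At aster: go right to fern.
    fern is a leaf — visit fern.
Visit teak.
At teak: go right to pear.
  At pear: go left to reed.
    reed is a leaf — visit reed.
  Visit pear.
  At pear: go right to sage.
    sage is a leaf — visit sage.
Full in-order sequence: hop, rye, plum, aster, fern, teak, reed, pear, sage.

2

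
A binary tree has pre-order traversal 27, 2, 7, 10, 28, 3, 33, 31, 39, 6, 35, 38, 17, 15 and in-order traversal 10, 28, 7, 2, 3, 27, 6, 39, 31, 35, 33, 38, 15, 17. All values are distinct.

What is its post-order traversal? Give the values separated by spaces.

The first element of pre-order is the root; it splits in-order into left and right subtrees.
Root 27: left subtree has 5 nodes {10, 28, 7, 2, 3}, right has 8 {6, 39, 31, 35, 33, 38, 15, 17}.
  Root 2: left subtree has 3 nodes {10, 28, 7}, right has 1 {3}.
    Root 7: left subtree has 2 nodes {10, 28}, right has 0 { }.
      Root 10: left subtree has 0 nodes { }, right has 1 {28}.
  Root 33: left subtree has 4 nodes {6, 39, 31, 35}, right has 3 {38, 15, 17}.
    Root 31: left subtree has 2 nodes {6, 39}, right has 1 {35}.
      Root 39: left subtree has 1 node {6}, right has 0 { }.
    Root 38: left subtree has 0 nodes { }, right has 2 {15, 17}.
      Root 17: left subtree has 1 node {15}, right has 0 { }.

28 10 7 3 2 6 39 35 31 15 17 38 33 27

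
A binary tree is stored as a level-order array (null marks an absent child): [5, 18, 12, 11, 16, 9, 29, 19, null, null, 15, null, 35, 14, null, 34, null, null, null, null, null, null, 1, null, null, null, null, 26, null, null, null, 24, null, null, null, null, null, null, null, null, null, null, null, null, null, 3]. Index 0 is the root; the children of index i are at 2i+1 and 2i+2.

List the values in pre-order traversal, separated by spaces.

Pre-order visits the node, then its left subtree, then its right subtree.
Visit 5.
At 5: go left to 18.
  Visit 18.
  At 18: go left to 11.
    Visit 11.
    At 11: go left to 19.
      Visit 19.
      At 19: go left to 34.
        Visit 34.
        At 34: go left to 24.
          24 is a leaf — visit 24.
        At 34: no right child.
      At 19: no right child.
    At 11: no right child.
  At 18: go right to 16.
    Visit 16.
    At 16: no left child.
    At 16: go right to 15.
      Visit 15.
      At 15: no left child.
      At 15: go right to 1.
        Visit 1.
        At 1: go left to 3.
          3 is a leaf — visit 3.
        At 1: no right child.
At 5: go right to 12.
  Visit 12.
  At 12: go left to 9.
    Visit 9.
    At 9: no left child.
    At 9: go right to 35.
      35 is a leaf — visit 35.
  At 12: go right to 29.
    Visit 29.
    At 29: go left to 14.
      Visit 14.
      At 14: go left to 26.
        26 is a leaf — visit 26.
      At 14: no right child.
    At 29: no right child.

5 18 11 19 34 24 16 15 1 3 12 9 35 29 14 26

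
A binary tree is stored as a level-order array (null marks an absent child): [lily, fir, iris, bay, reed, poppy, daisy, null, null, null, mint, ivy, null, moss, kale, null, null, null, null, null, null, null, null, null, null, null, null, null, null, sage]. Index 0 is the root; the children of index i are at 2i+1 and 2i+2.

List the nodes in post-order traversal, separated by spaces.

bay mint reed fir ivy poppy moss sage kale daisy iris lily

Post-order visits the left subtree, then the right subtree, then the node.
At lily: go left to fir.
  At fir: go left to bay.
    bay is a leaf — visit bay.
  At fir: go right to reed.
    At reed: no left child.
    At reed: go right to mint.
      mint is a leaf — visit mint.
    Visit reed.
  Visit fir.
At lily: go right to iris.
  At iris: go left to poppy.
    At poppy: go left to ivy.
      ivy is a leaf — visit ivy.
    At poppy: no right child.
    Visit poppy.
  At iris: go right to daisy.
    At daisy: go left to moss.
      moss is a leaf — visit moss.
    At daisy: go right to kale.
      At kale: go left to sage.
        sage is a leaf — visit sage.
      At kale: no right child.
      Visit kale.
    Visit daisy.
  Visit iris.
Visit lily.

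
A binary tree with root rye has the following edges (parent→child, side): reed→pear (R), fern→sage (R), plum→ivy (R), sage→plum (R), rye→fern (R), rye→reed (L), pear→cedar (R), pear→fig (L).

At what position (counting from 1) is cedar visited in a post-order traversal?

2

Post-order visits the left subtree, then the right subtree, then the node.
At rye: go left to reed.
  At reed: no left child.
  At reed: go right to pear.
    At pear: go left to fig.
      fig is a leaf — visit fig.
    At pear: go right to cedar.
      cedar is a leaf — visit cedar.
    Visit pear.
  Visit reed.
At rye: go right to fern.
  At fern: no left child.
  At fern: go right to sage.
    At sage: no left child.
    At sage: go right to plum.
      At plum: no left child.
      At plum: go right to ivy.
        ivy is a leaf — visit ivy.
      Visit plum.
    Visit sage.
  Visit fern.
Visit rye.
Full post-order sequence: fig, cedar, pear, reed, ivy, plum, sage, fern, rye.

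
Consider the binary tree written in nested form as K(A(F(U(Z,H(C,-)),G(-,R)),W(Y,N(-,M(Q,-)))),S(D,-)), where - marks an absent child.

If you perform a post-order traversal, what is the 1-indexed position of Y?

Post-order visits the left subtree, then the right subtree, then the node.
At K: go left to A.
  At A: go left to F.
    At F: go left to U.
      At U: go left to Z.
        Z is a leaf — visit Z.
      At U: go right to H.
        At H: go left to C.
          C is a leaf — visit C.
        At H: no right child.
        Visit H.
      Visit U.
    At F: go right to G.
      At G: no left child.
      At G: go right to R.
        R is a leaf — visit R.
      Visit G.
    Visit F.
  At A: go right to W.
    At W: go left to Y.
      Y is a leaf — visit Y.
    At W: go right to N.
      At N: no left child.
      At N: go right to M.
        At M: go left to Q.
          Q is a leaf — visit Q.
        At M: no right child.
        Visit M.
      Visit N.
    Visit W.
  Visit A.
At K: go right to S.
  At S: go left to D.
    D is a leaf — visit D.
  At S: no right child.
  Visit S.
Visit K.
Full post-order sequence: Z, C, H, U, R, G, F, Y, Q, M, N, W, A, D, S, K.

8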